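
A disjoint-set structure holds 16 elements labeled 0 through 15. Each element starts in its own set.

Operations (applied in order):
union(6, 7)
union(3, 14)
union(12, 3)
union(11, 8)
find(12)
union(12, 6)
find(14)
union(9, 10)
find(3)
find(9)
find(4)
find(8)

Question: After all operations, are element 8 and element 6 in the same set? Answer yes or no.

Step 1: union(6, 7) -> merged; set of 6 now {6, 7}
Step 2: union(3, 14) -> merged; set of 3 now {3, 14}
Step 3: union(12, 3) -> merged; set of 12 now {3, 12, 14}
Step 4: union(11, 8) -> merged; set of 11 now {8, 11}
Step 5: find(12) -> no change; set of 12 is {3, 12, 14}
Step 6: union(12, 6) -> merged; set of 12 now {3, 6, 7, 12, 14}
Step 7: find(14) -> no change; set of 14 is {3, 6, 7, 12, 14}
Step 8: union(9, 10) -> merged; set of 9 now {9, 10}
Step 9: find(3) -> no change; set of 3 is {3, 6, 7, 12, 14}
Step 10: find(9) -> no change; set of 9 is {9, 10}
Step 11: find(4) -> no change; set of 4 is {4}
Step 12: find(8) -> no change; set of 8 is {8, 11}
Set of 8: {8, 11}; 6 is not a member.

Answer: no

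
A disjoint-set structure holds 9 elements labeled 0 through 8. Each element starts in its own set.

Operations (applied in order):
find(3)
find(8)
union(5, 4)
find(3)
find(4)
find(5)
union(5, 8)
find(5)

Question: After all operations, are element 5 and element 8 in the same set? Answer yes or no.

Step 1: find(3) -> no change; set of 3 is {3}
Step 2: find(8) -> no change; set of 8 is {8}
Step 3: union(5, 4) -> merged; set of 5 now {4, 5}
Step 4: find(3) -> no change; set of 3 is {3}
Step 5: find(4) -> no change; set of 4 is {4, 5}
Step 6: find(5) -> no change; set of 5 is {4, 5}
Step 7: union(5, 8) -> merged; set of 5 now {4, 5, 8}
Step 8: find(5) -> no change; set of 5 is {4, 5, 8}
Set of 5: {4, 5, 8}; 8 is a member.

Answer: yes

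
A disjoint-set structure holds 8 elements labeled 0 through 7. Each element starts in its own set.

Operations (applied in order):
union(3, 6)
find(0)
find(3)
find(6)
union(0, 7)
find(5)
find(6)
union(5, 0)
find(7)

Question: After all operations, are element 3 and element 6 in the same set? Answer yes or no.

Answer: yes

Derivation:
Step 1: union(3, 6) -> merged; set of 3 now {3, 6}
Step 2: find(0) -> no change; set of 0 is {0}
Step 3: find(3) -> no change; set of 3 is {3, 6}
Step 4: find(6) -> no change; set of 6 is {3, 6}
Step 5: union(0, 7) -> merged; set of 0 now {0, 7}
Step 6: find(5) -> no change; set of 5 is {5}
Step 7: find(6) -> no change; set of 6 is {3, 6}
Step 8: union(5, 0) -> merged; set of 5 now {0, 5, 7}
Step 9: find(7) -> no change; set of 7 is {0, 5, 7}
Set of 3: {3, 6}; 6 is a member.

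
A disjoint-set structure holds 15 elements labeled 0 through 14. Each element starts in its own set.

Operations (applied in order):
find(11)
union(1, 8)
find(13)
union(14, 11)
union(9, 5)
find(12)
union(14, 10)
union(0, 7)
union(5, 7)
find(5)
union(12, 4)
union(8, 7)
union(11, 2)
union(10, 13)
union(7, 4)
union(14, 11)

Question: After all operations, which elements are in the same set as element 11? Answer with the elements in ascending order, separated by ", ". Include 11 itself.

Answer: 2, 10, 11, 13, 14

Derivation:
Step 1: find(11) -> no change; set of 11 is {11}
Step 2: union(1, 8) -> merged; set of 1 now {1, 8}
Step 3: find(13) -> no change; set of 13 is {13}
Step 4: union(14, 11) -> merged; set of 14 now {11, 14}
Step 5: union(9, 5) -> merged; set of 9 now {5, 9}
Step 6: find(12) -> no change; set of 12 is {12}
Step 7: union(14, 10) -> merged; set of 14 now {10, 11, 14}
Step 8: union(0, 7) -> merged; set of 0 now {0, 7}
Step 9: union(5, 7) -> merged; set of 5 now {0, 5, 7, 9}
Step 10: find(5) -> no change; set of 5 is {0, 5, 7, 9}
Step 11: union(12, 4) -> merged; set of 12 now {4, 12}
Step 12: union(8, 7) -> merged; set of 8 now {0, 1, 5, 7, 8, 9}
Step 13: union(11, 2) -> merged; set of 11 now {2, 10, 11, 14}
Step 14: union(10, 13) -> merged; set of 10 now {2, 10, 11, 13, 14}
Step 15: union(7, 4) -> merged; set of 7 now {0, 1, 4, 5, 7, 8, 9, 12}
Step 16: union(14, 11) -> already same set; set of 14 now {2, 10, 11, 13, 14}
Component of 11: {2, 10, 11, 13, 14}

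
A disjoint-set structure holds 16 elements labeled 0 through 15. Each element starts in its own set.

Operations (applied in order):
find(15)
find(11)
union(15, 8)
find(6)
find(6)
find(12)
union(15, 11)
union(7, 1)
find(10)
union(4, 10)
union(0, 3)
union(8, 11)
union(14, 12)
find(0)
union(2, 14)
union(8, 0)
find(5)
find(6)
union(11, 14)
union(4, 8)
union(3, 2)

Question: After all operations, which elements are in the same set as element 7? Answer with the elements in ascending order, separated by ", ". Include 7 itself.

Answer: 1, 7

Derivation:
Step 1: find(15) -> no change; set of 15 is {15}
Step 2: find(11) -> no change; set of 11 is {11}
Step 3: union(15, 8) -> merged; set of 15 now {8, 15}
Step 4: find(6) -> no change; set of 6 is {6}
Step 5: find(6) -> no change; set of 6 is {6}
Step 6: find(12) -> no change; set of 12 is {12}
Step 7: union(15, 11) -> merged; set of 15 now {8, 11, 15}
Step 8: union(7, 1) -> merged; set of 7 now {1, 7}
Step 9: find(10) -> no change; set of 10 is {10}
Step 10: union(4, 10) -> merged; set of 4 now {4, 10}
Step 11: union(0, 3) -> merged; set of 0 now {0, 3}
Step 12: union(8, 11) -> already same set; set of 8 now {8, 11, 15}
Step 13: union(14, 12) -> merged; set of 14 now {12, 14}
Step 14: find(0) -> no change; set of 0 is {0, 3}
Step 15: union(2, 14) -> merged; set of 2 now {2, 12, 14}
Step 16: union(8, 0) -> merged; set of 8 now {0, 3, 8, 11, 15}
Step 17: find(5) -> no change; set of 5 is {5}
Step 18: find(6) -> no change; set of 6 is {6}
Step 19: union(11, 14) -> merged; set of 11 now {0, 2, 3, 8, 11, 12, 14, 15}
Step 20: union(4, 8) -> merged; set of 4 now {0, 2, 3, 4, 8, 10, 11, 12, 14, 15}
Step 21: union(3, 2) -> already same set; set of 3 now {0, 2, 3, 4, 8, 10, 11, 12, 14, 15}
Component of 7: {1, 7}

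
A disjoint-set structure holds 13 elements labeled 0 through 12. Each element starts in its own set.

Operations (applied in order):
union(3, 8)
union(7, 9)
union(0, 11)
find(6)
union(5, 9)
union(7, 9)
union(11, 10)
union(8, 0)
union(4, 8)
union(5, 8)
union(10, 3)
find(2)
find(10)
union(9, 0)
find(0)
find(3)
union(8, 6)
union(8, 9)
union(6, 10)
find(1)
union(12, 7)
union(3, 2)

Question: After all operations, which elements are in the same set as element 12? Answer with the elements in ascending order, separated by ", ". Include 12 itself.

Answer: 0, 2, 3, 4, 5, 6, 7, 8, 9, 10, 11, 12

Derivation:
Step 1: union(3, 8) -> merged; set of 3 now {3, 8}
Step 2: union(7, 9) -> merged; set of 7 now {7, 9}
Step 3: union(0, 11) -> merged; set of 0 now {0, 11}
Step 4: find(6) -> no change; set of 6 is {6}
Step 5: union(5, 9) -> merged; set of 5 now {5, 7, 9}
Step 6: union(7, 9) -> already same set; set of 7 now {5, 7, 9}
Step 7: union(11, 10) -> merged; set of 11 now {0, 10, 11}
Step 8: union(8, 0) -> merged; set of 8 now {0, 3, 8, 10, 11}
Step 9: union(4, 8) -> merged; set of 4 now {0, 3, 4, 8, 10, 11}
Step 10: union(5, 8) -> merged; set of 5 now {0, 3, 4, 5, 7, 8, 9, 10, 11}
Step 11: union(10, 3) -> already same set; set of 10 now {0, 3, 4, 5, 7, 8, 9, 10, 11}
Step 12: find(2) -> no change; set of 2 is {2}
Step 13: find(10) -> no change; set of 10 is {0, 3, 4, 5, 7, 8, 9, 10, 11}
Step 14: union(9, 0) -> already same set; set of 9 now {0, 3, 4, 5, 7, 8, 9, 10, 11}
Step 15: find(0) -> no change; set of 0 is {0, 3, 4, 5, 7, 8, 9, 10, 11}
Step 16: find(3) -> no change; set of 3 is {0, 3, 4, 5, 7, 8, 9, 10, 11}
Step 17: union(8, 6) -> merged; set of 8 now {0, 3, 4, 5, 6, 7, 8, 9, 10, 11}
Step 18: union(8, 9) -> already same set; set of 8 now {0, 3, 4, 5, 6, 7, 8, 9, 10, 11}
Step 19: union(6, 10) -> already same set; set of 6 now {0, 3, 4, 5, 6, 7, 8, 9, 10, 11}
Step 20: find(1) -> no change; set of 1 is {1}
Step 21: union(12, 7) -> merged; set of 12 now {0, 3, 4, 5, 6, 7, 8, 9, 10, 11, 12}
Step 22: union(3, 2) -> merged; set of 3 now {0, 2, 3, 4, 5, 6, 7, 8, 9, 10, 11, 12}
Component of 12: {0, 2, 3, 4, 5, 6, 7, 8, 9, 10, 11, 12}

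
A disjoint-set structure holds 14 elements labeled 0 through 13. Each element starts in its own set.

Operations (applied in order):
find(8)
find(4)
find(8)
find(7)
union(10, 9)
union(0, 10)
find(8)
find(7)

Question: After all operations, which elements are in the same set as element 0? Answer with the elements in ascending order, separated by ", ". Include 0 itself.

Answer: 0, 9, 10

Derivation:
Step 1: find(8) -> no change; set of 8 is {8}
Step 2: find(4) -> no change; set of 4 is {4}
Step 3: find(8) -> no change; set of 8 is {8}
Step 4: find(7) -> no change; set of 7 is {7}
Step 5: union(10, 9) -> merged; set of 10 now {9, 10}
Step 6: union(0, 10) -> merged; set of 0 now {0, 9, 10}
Step 7: find(8) -> no change; set of 8 is {8}
Step 8: find(7) -> no change; set of 7 is {7}
Component of 0: {0, 9, 10}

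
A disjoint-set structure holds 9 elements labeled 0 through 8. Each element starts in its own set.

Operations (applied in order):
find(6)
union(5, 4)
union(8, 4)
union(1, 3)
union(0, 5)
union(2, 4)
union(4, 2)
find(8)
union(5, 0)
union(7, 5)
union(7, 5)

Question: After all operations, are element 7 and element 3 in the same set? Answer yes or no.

Answer: no

Derivation:
Step 1: find(6) -> no change; set of 6 is {6}
Step 2: union(5, 4) -> merged; set of 5 now {4, 5}
Step 3: union(8, 4) -> merged; set of 8 now {4, 5, 8}
Step 4: union(1, 3) -> merged; set of 1 now {1, 3}
Step 5: union(0, 5) -> merged; set of 0 now {0, 4, 5, 8}
Step 6: union(2, 4) -> merged; set of 2 now {0, 2, 4, 5, 8}
Step 7: union(4, 2) -> already same set; set of 4 now {0, 2, 4, 5, 8}
Step 8: find(8) -> no change; set of 8 is {0, 2, 4, 5, 8}
Step 9: union(5, 0) -> already same set; set of 5 now {0, 2, 4, 5, 8}
Step 10: union(7, 5) -> merged; set of 7 now {0, 2, 4, 5, 7, 8}
Step 11: union(7, 5) -> already same set; set of 7 now {0, 2, 4, 5, 7, 8}
Set of 7: {0, 2, 4, 5, 7, 8}; 3 is not a member.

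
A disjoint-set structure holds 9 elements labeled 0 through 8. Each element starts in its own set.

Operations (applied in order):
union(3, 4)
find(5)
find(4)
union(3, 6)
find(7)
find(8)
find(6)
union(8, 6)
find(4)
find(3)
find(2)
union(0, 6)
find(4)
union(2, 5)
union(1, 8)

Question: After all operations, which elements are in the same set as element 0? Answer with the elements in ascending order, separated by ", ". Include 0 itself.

Answer: 0, 1, 3, 4, 6, 8

Derivation:
Step 1: union(3, 4) -> merged; set of 3 now {3, 4}
Step 2: find(5) -> no change; set of 5 is {5}
Step 3: find(4) -> no change; set of 4 is {3, 4}
Step 4: union(3, 6) -> merged; set of 3 now {3, 4, 6}
Step 5: find(7) -> no change; set of 7 is {7}
Step 6: find(8) -> no change; set of 8 is {8}
Step 7: find(6) -> no change; set of 6 is {3, 4, 6}
Step 8: union(8, 6) -> merged; set of 8 now {3, 4, 6, 8}
Step 9: find(4) -> no change; set of 4 is {3, 4, 6, 8}
Step 10: find(3) -> no change; set of 3 is {3, 4, 6, 8}
Step 11: find(2) -> no change; set of 2 is {2}
Step 12: union(0, 6) -> merged; set of 0 now {0, 3, 4, 6, 8}
Step 13: find(4) -> no change; set of 4 is {0, 3, 4, 6, 8}
Step 14: union(2, 5) -> merged; set of 2 now {2, 5}
Step 15: union(1, 8) -> merged; set of 1 now {0, 1, 3, 4, 6, 8}
Component of 0: {0, 1, 3, 4, 6, 8}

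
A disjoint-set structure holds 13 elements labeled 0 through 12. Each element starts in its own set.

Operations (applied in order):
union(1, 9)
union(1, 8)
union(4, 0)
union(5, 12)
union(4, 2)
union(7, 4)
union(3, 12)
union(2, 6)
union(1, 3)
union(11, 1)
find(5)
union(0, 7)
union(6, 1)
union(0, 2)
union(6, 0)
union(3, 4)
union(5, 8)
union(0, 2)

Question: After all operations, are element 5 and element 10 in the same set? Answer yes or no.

Answer: no

Derivation:
Step 1: union(1, 9) -> merged; set of 1 now {1, 9}
Step 2: union(1, 8) -> merged; set of 1 now {1, 8, 9}
Step 3: union(4, 0) -> merged; set of 4 now {0, 4}
Step 4: union(5, 12) -> merged; set of 5 now {5, 12}
Step 5: union(4, 2) -> merged; set of 4 now {0, 2, 4}
Step 6: union(7, 4) -> merged; set of 7 now {0, 2, 4, 7}
Step 7: union(3, 12) -> merged; set of 3 now {3, 5, 12}
Step 8: union(2, 6) -> merged; set of 2 now {0, 2, 4, 6, 7}
Step 9: union(1, 3) -> merged; set of 1 now {1, 3, 5, 8, 9, 12}
Step 10: union(11, 1) -> merged; set of 11 now {1, 3, 5, 8, 9, 11, 12}
Step 11: find(5) -> no change; set of 5 is {1, 3, 5, 8, 9, 11, 12}
Step 12: union(0, 7) -> already same set; set of 0 now {0, 2, 4, 6, 7}
Step 13: union(6, 1) -> merged; set of 6 now {0, 1, 2, 3, 4, 5, 6, 7, 8, 9, 11, 12}
Step 14: union(0, 2) -> already same set; set of 0 now {0, 1, 2, 3, 4, 5, 6, 7, 8, 9, 11, 12}
Step 15: union(6, 0) -> already same set; set of 6 now {0, 1, 2, 3, 4, 5, 6, 7, 8, 9, 11, 12}
Step 16: union(3, 4) -> already same set; set of 3 now {0, 1, 2, 3, 4, 5, 6, 7, 8, 9, 11, 12}
Step 17: union(5, 8) -> already same set; set of 5 now {0, 1, 2, 3, 4, 5, 6, 7, 8, 9, 11, 12}
Step 18: union(0, 2) -> already same set; set of 0 now {0, 1, 2, 3, 4, 5, 6, 7, 8, 9, 11, 12}
Set of 5: {0, 1, 2, 3, 4, 5, 6, 7, 8, 9, 11, 12}; 10 is not a member.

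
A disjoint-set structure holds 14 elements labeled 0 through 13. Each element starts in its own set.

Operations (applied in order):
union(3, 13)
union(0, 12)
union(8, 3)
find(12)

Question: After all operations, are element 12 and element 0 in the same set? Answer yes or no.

Answer: yes

Derivation:
Step 1: union(3, 13) -> merged; set of 3 now {3, 13}
Step 2: union(0, 12) -> merged; set of 0 now {0, 12}
Step 3: union(8, 3) -> merged; set of 8 now {3, 8, 13}
Step 4: find(12) -> no change; set of 12 is {0, 12}
Set of 12: {0, 12}; 0 is a member.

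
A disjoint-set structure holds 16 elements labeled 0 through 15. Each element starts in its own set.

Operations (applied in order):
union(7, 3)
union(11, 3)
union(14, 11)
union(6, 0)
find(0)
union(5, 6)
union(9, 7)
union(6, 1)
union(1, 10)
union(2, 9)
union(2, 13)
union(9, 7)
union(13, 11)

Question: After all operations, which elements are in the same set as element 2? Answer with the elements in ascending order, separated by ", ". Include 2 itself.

Step 1: union(7, 3) -> merged; set of 7 now {3, 7}
Step 2: union(11, 3) -> merged; set of 11 now {3, 7, 11}
Step 3: union(14, 11) -> merged; set of 14 now {3, 7, 11, 14}
Step 4: union(6, 0) -> merged; set of 6 now {0, 6}
Step 5: find(0) -> no change; set of 0 is {0, 6}
Step 6: union(5, 6) -> merged; set of 5 now {0, 5, 6}
Step 7: union(9, 7) -> merged; set of 9 now {3, 7, 9, 11, 14}
Step 8: union(6, 1) -> merged; set of 6 now {0, 1, 5, 6}
Step 9: union(1, 10) -> merged; set of 1 now {0, 1, 5, 6, 10}
Step 10: union(2, 9) -> merged; set of 2 now {2, 3, 7, 9, 11, 14}
Step 11: union(2, 13) -> merged; set of 2 now {2, 3, 7, 9, 11, 13, 14}
Step 12: union(9, 7) -> already same set; set of 9 now {2, 3, 7, 9, 11, 13, 14}
Step 13: union(13, 11) -> already same set; set of 13 now {2, 3, 7, 9, 11, 13, 14}
Component of 2: {2, 3, 7, 9, 11, 13, 14}

Answer: 2, 3, 7, 9, 11, 13, 14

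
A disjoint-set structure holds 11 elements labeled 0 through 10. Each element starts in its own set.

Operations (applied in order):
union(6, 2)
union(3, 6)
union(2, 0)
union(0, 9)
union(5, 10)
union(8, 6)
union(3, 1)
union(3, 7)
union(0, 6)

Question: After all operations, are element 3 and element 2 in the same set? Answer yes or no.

Step 1: union(6, 2) -> merged; set of 6 now {2, 6}
Step 2: union(3, 6) -> merged; set of 3 now {2, 3, 6}
Step 3: union(2, 0) -> merged; set of 2 now {0, 2, 3, 6}
Step 4: union(0, 9) -> merged; set of 0 now {0, 2, 3, 6, 9}
Step 5: union(5, 10) -> merged; set of 5 now {5, 10}
Step 6: union(8, 6) -> merged; set of 8 now {0, 2, 3, 6, 8, 9}
Step 7: union(3, 1) -> merged; set of 3 now {0, 1, 2, 3, 6, 8, 9}
Step 8: union(3, 7) -> merged; set of 3 now {0, 1, 2, 3, 6, 7, 8, 9}
Step 9: union(0, 6) -> already same set; set of 0 now {0, 1, 2, 3, 6, 7, 8, 9}
Set of 3: {0, 1, 2, 3, 6, 7, 8, 9}; 2 is a member.

Answer: yes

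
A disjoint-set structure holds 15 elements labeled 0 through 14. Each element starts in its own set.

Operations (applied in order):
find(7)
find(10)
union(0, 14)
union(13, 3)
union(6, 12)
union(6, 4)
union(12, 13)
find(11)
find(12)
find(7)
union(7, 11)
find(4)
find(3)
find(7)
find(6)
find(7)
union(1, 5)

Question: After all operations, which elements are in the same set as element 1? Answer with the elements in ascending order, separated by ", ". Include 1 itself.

Answer: 1, 5

Derivation:
Step 1: find(7) -> no change; set of 7 is {7}
Step 2: find(10) -> no change; set of 10 is {10}
Step 3: union(0, 14) -> merged; set of 0 now {0, 14}
Step 4: union(13, 3) -> merged; set of 13 now {3, 13}
Step 5: union(6, 12) -> merged; set of 6 now {6, 12}
Step 6: union(6, 4) -> merged; set of 6 now {4, 6, 12}
Step 7: union(12, 13) -> merged; set of 12 now {3, 4, 6, 12, 13}
Step 8: find(11) -> no change; set of 11 is {11}
Step 9: find(12) -> no change; set of 12 is {3, 4, 6, 12, 13}
Step 10: find(7) -> no change; set of 7 is {7}
Step 11: union(7, 11) -> merged; set of 7 now {7, 11}
Step 12: find(4) -> no change; set of 4 is {3, 4, 6, 12, 13}
Step 13: find(3) -> no change; set of 3 is {3, 4, 6, 12, 13}
Step 14: find(7) -> no change; set of 7 is {7, 11}
Step 15: find(6) -> no change; set of 6 is {3, 4, 6, 12, 13}
Step 16: find(7) -> no change; set of 7 is {7, 11}
Step 17: union(1, 5) -> merged; set of 1 now {1, 5}
Component of 1: {1, 5}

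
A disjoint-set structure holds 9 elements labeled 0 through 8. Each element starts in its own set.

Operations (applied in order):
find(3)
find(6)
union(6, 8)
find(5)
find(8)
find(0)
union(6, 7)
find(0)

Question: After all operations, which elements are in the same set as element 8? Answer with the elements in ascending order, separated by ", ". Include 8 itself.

Answer: 6, 7, 8

Derivation:
Step 1: find(3) -> no change; set of 3 is {3}
Step 2: find(6) -> no change; set of 6 is {6}
Step 3: union(6, 8) -> merged; set of 6 now {6, 8}
Step 4: find(5) -> no change; set of 5 is {5}
Step 5: find(8) -> no change; set of 8 is {6, 8}
Step 6: find(0) -> no change; set of 0 is {0}
Step 7: union(6, 7) -> merged; set of 6 now {6, 7, 8}
Step 8: find(0) -> no change; set of 0 is {0}
Component of 8: {6, 7, 8}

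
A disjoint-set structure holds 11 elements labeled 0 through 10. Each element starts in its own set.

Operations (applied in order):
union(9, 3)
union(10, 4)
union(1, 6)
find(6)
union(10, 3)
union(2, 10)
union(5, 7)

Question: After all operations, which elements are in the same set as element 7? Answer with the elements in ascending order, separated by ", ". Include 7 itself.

Step 1: union(9, 3) -> merged; set of 9 now {3, 9}
Step 2: union(10, 4) -> merged; set of 10 now {4, 10}
Step 3: union(1, 6) -> merged; set of 1 now {1, 6}
Step 4: find(6) -> no change; set of 6 is {1, 6}
Step 5: union(10, 3) -> merged; set of 10 now {3, 4, 9, 10}
Step 6: union(2, 10) -> merged; set of 2 now {2, 3, 4, 9, 10}
Step 7: union(5, 7) -> merged; set of 5 now {5, 7}
Component of 7: {5, 7}

Answer: 5, 7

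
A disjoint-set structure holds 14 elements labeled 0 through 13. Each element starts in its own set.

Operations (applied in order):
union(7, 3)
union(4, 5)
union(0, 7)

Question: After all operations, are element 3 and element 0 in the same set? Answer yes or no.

Answer: yes

Derivation:
Step 1: union(7, 3) -> merged; set of 7 now {3, 7}
Step 2: union(4, 5) -> merged; set of 4 now {4, 5}
Step 3: union(0, 7) -> merged; set of 0 now {0, 3, 7}
Set of 3: {0, 3, 7}; 0 is a member.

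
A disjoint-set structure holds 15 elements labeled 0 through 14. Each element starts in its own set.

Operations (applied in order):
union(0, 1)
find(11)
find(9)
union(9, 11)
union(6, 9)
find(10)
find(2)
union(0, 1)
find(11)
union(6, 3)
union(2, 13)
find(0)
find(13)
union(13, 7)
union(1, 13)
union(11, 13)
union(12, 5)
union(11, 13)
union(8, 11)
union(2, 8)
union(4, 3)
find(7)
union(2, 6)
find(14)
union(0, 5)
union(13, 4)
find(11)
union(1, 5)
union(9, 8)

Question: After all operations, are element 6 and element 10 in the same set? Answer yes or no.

Answer: no

Derivation:
Step 1: union(0, 1) -> merged; set of 0 now {0, 1}
Step 2: find(11) -> no change; set of 11 is {11}
Step 3: find(9) -> no change; set of 9 is {9}
Step 4: union(9, 11) -> merged; set of 9 now {9, 11}
Step 5: union(6, 9) -> merged; set of 6 now {6, 9, 11}
Step 6: find(10) -> no change; set of 10 is {10}
Step 7: find(2) -> no change; set of 2 is {2}
Step 8: union(0, 1) -> already same set; set of 0 now {0, 1}
Step 9: find(11) -> no change; set of 11 is {6, 9, 11}
Step 10: union(6, 3) -> merged; set of 6 now {3, 6, 9, 11}
Step 11: union(2, 13) -> merged; set of 2 now {2, 13}
Step 12: find(0) -> no change; set of 0 is {0, 1}
Step 13: find(13) -> no change; set of 13 is {2, 13}
Step 14: union(13, 7) -> merged; set of 13 now {2, 7, 13}
Step 15: union(1, 13) -> merged; set of 1 now {0, 1, 2, 7, 13}
Step 16: union(11, 13) -> merged; set of 11 now {0, 1, 2, 3, 6, 7, 9, 11, 13}
Step 17: union(12, 5) -> merged; set of 12 now {5, 12}
Step 18: union(11, 13) -> already same set; set of 11 now {0, 1, 2, 3, 6, 7, 9, 11, 13}
Step 19: union(8, 11) -> merged; set of 8 now {0, 1, 2, 3, 6, 7, 8, 9, 11, 13}
Step 20: union(2, 8) -> already same set; set of 2 now {0, 1, 2, 3, 6, 7, 8, 9, 11, 13}
Step 21: union(4, 3) -> merged; set of 4 now {0, 1, 2, 3, 4, 6, 7, 8, 9, 11, 13}
Step 22: find(7) -> no change; set of 7 is {0, 1, 2, 3, 4, 6, 7, 8, 9, 11, 13}
Step 23: union(2, 6) -> already same set; set of 2 now {0, 1, 2, 3, 4, 6, 7, 8, 9, 11, 13}
Step 24: find(14) -> no change; set of 14 is {14}
Step 25: union(0, 5) -> merged; set of 0 now {0, 1, 2, 3, 4, 5, 6, 7, 8, 9, 11, 12, 13}
Step 26: union(13, 4) -> already same set; set of 13 now {0, 1, 2, 3, 4, 5, 6, 7, 8, 9, 11, 12, 13}
Step 27: find(11) -> no change; set of 11 is {0, 1, 2, 3, 4, 5, 6, 7, 8, 9, 11, 12, 13}
Step 28: union(1, 5) -> already same set; set of 1 now {0, 1, 2, 3, 4, 5, 6, 7, 8, 9, 11, 12, 13}
Step 29: union(9, 8) -> already same set; set of 9 now {0, 1, 2, 3, 4, 5, 6, 7, 8, 9, 11, 12, 13}
Set of 6: {0, 1, 2, 3, 4, 5, 6, 7, 8, 9, 11, 12, 13}; 10 is not a member.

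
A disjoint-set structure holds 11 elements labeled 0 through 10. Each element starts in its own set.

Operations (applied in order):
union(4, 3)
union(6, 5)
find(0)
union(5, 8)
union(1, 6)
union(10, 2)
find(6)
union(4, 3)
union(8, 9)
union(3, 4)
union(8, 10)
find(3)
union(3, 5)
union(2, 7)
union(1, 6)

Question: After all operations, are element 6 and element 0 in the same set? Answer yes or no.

Answer: no

Derivation:
Step 1: union(4, 3) -> merged; set of 4 now {3, 4}
Step 2: union(6, 5) -> merged; set of 6 now {5, 6}
Step 3: find(0) -> no change; set of 0 is {0}
Step 4: union(5, 8) -> merged; set of 5 now {5, 6, 8}
Step 5: union(1, 6) -> merged; set of 1 now {1, 5, 6, 8}
Step 6: union(10, 2) -> merged; set of 10 now {2, 10}
Step 7: find(6) -> no change; set of 6 is {1, 5, 6, 8}
Step 8: union(4, 3) -> already same set; set of 4 now {3, 4}
Step 9: union(8, 9) -> merged; set of 8 now {1, 5, 6, 8, 9}
Step 10: union(3, 4) -> already same set; set of 3 now {3, 4}
Step 11: union(8, 10) -> merged; set of 8 now {1, 2, 5, 6, 8, 9, 10}
Step 12: find(3) -> no change; set of 3 is {3, 4}
Step 13: union(3, 5) -> merged; set of 3 now {1, 2, 3, 4, 5, 6, 8, 9, 10}
Step 14: union(2, 7) -> merged; set of 2 now {1, 2, 3, 4, 5, 6, 7, 8, 9, 10}
Step 15: union(1, 6) -> already same set; set of 1 now {1, 2, 3, 4, 5, 6, 7, 8, 9, 10}
Set of 6: {1, 2, 3, 4, 5, 6, 7, 8, 9, 10}; 0 is not a member.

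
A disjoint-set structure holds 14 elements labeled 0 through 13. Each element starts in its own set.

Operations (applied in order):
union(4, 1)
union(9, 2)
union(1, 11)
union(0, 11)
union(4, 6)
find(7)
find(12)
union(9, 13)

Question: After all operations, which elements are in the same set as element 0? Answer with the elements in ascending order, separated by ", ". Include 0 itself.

Step 1: union(4, 1) -> merged; set of 4 now {1, 4}
Step 2: union(9, 2) -> merged; set of 9 now {2, 9}
Step 3: union(1, 11) -> merged; set of 1 now {1, 4, 11}
Step 4: union(0, 11) -> merged; set of 0 now {0, 1, 4, 11}
Step 5: union(4, 6) -> merged; set of 4 now {0, 1, 4, 6, 11}
Step 6: find(7) -> no change; set of 7 is {7}
Step 7: find(12) -> no change; set of 12 is {12}
Step 8: union(9, 13) -> merged; set of 9 now {2, 9, 13}
Component of 0: {0, 1, 4, 6, 11}

Answer: 0, 1, 4, 6, 11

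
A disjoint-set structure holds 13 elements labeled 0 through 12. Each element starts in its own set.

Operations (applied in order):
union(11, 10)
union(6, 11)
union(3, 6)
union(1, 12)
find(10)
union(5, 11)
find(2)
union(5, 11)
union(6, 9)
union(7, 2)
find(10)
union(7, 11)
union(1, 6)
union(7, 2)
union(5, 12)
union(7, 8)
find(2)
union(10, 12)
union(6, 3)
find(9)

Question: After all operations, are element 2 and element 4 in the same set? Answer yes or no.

Answer: no

Derivation:
Step 1: union(11, 10) -> merged; set of 11 now {10, 11}
Step 2: union(6, 11) -> merged; set of 6 now {6, 10, 11}
Step 3: union(3, 6) -> merged; set of 3 now {3, 6, 10, 11}
Step 4: union(1, 12) -> merged; set of 1 now {1, 12}
Step 5: find(10) -> no change; set of 10 is {3, 6, 10, 11}
Step 6: union(5, 11) -> merged; set of 5 now {3, 5, 6, 10, 11}
Step 7: find(2) -> no change; set of 2 is {2}
Step 8: union(5, 11) -> already same set; set of 5 now {3, 5, 6, 10, 11}
Step 9: union(6, 9) -> merged; set of 6 now {3, 5, 6, 9, 10, 11}
Step 10: union(7, 2) -> merged; set of 7 now {2, 7}
Step 11: find(10) -> no change; set of 10 is {3, 5, 6, 9, 10, 11}
Step 12: union(7, 11) -> merged; set of 7 now {2, 3, 5, 6, 7, 9, 10, 11}
Step 13: union(1, 6) -> merged; set of 1 now {1, 2, 3, 5, 6, 7, 9, 10, 11, 12}
Step 14: union(7, 2) -> already same set; set of 7 now {1, 2, 3, 5, 6, 7, 9, 10, 11, 12}
Step 15: union(5, 12) -> already same set; set of 5 now {1, 2, 3, 5, 6, 7, 9, 10, 11, 12}
Step 16: union(7, 8) -> merged; set of 7 now {1, 2, 3, 5, 6, 7, 8, 9, 10, 11, 12}
Step 17: find(2) -> no change; set of 2 is {1, 2, 3, 5, 6, 7, 8, 9, 10, 11, 12}
Step 18: union(10, 12) -> already same set; set of 10 now {1, 2, 3, 5, 6, 7, 8, 9, 10, 11, 12}
Step 19: union(6, 3) -> already same set; set of 6 now {1, 2, 3, 5, 6, 7, 8, 9, 10, 11, 12}
Step 20: find(9) -> no change; set of 9 is {1, 2, 3, 5, 6, 7, 8, 9, 10, 11, 12}
Set of 2: {1, 2, 3, 5, 6, 7, 8, 9, 10, 11, 12}; 4 is not a member.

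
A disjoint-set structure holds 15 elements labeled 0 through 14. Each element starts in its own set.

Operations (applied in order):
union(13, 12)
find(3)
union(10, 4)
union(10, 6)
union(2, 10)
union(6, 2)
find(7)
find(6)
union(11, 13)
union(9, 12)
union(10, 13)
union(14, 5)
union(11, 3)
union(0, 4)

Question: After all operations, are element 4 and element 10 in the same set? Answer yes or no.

Answer: yes

Derivation:
Step 1: union(13, 12) -> merged; set of 13 now {12, 13}
Step 2: find(3) -> no change; set of 3 is {3}
Step 3: union(10, 4) -> merged; set of 10 now {4, 10}
Step 4: union(10, 6) -> merged; set of 10 now {4, 6, 10}
Step 5: union(2, 10) -> merged; set of 2 now {2, 4, 6, 10}
Step 6: union(6, 2) -> already same set; set of 6 now {2, 4, 6, 10}
Step 7: find(7) -> no change; set of 7 is {7}
Step 8: find(6) -> no change; set of 6 is {2, 4, 6, 10}
Step 9: union(11, 13) -> merged; set of 11 now {11, 12, 13}
Step 10: union(9, 12) -> merged; set of 9 now {9, 11, 12, 13}
Step 11: union(10, 13) -> merged; set of 10 now {2, 4, 6, 9, 10, 11, 12, 13}
Step 12: union(14, 5) -> merged; set of 14 now {5, 14}
Step 13: union(11, 3) -> merged; set of 11 now {2, 3, 4, 6, 9, 10, 11, 12, 13}
Step 14: union(0, 4) -> merged; set of 0 now {0, 2, 3, 4, 6, 9, 10, 11, 12, 13}
Set of 4: {0, 2, 3, 4, 6, 9, 10, 11, 12, 13}; 10 is a member.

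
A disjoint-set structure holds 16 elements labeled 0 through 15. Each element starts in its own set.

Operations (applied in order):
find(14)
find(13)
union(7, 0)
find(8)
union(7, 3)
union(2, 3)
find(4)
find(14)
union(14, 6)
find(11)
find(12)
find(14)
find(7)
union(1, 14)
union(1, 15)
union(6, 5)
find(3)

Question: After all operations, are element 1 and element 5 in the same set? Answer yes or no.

Step 1: find(14) -> no change; set of 14 is {14}
Step 2: find(13) -> no change; set of 13 is {13}
Step 3: union(7, 0) -> merged; set of 7 now {0, 7}
Step 4: find(8) -> no change; set of 8 is {8}
Step 5: union(7, 3) -> merged; set of 7 now {0, 3, 7}
Step 6: union(2, 3) -> merged; set of 2 now {0, 2, 3, 7}
Step 7: find(4) -> no change; set of 4 is {4}
Step 8: find(14) -> no change; set of 14 is {14}
Step 9: union(14, 6) -> merged; set of 14 now {6, 14}
Step 10: find(11) -> no change; set of 11 is {11}
Step 11: find(12) -> no change; set of 12 is {12}
Step 12: find(14) -> no change; set of 14 is {6, 14}
Step 13: find(7) -> no change; set of 7 is {0, 2, 3, 7}
Step 14: union(1, 14) -> merged; set of 1 now {1, 6, 14}
Step 15: union(1, 15) -> merged; set of 1 now {1, 6, 14, 15}
Step 16: union(6, 5) -> merged; set of 6 now {1, 5, 6, 14, 15}
Step 17: find(3) -> no change; set of 3 is {0, 2, 3, 7}
Set of 1: {1, 5, 6, 14, 15}; 5 is a member.

Answer: yes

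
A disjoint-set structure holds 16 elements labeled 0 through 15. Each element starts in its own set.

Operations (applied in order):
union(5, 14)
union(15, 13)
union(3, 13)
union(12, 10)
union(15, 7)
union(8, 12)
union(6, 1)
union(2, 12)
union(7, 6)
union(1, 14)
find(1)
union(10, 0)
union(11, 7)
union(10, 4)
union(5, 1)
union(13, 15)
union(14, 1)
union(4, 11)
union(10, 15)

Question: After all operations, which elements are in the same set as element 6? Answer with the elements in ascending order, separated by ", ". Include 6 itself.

Step 1: union(5, 14) -> merged; set of 5 now {5, 14}
Step 2: union(15, 13) -> merged; set of 15 now {13, 15}
Step 3: union(3, 13) -> merged; set of 3 now {3, 13, 15}
Step 4: union(12, 10) -> merged; set of 12 now {10, 12}
Step 5: union(15, 7) -> merged; set of 15 now {3, 7, 13, 15}
Step 6: union(8, 12) -> merged; set of 8 now {8, 10, 12}
Step 7: union(6, 1) -> merged; set of 6 now {1, 6}
Step 8: union(2, 12) -> merged; set of 2 now {2, 8, 10, 12}
Step 9: union(7, 6) -> merged; set of 7 now {1, 3, 6, 7, 13, 15}
Step 10: union(1, 14) -> merged; set of 1 now {1, 3, 5, 6, 7, 13, 14, 15}
Step 11: find(1) -> no change; set of 1 is {1, 3, 5, 6, 7, 13, 14, 15}
Step 12: union(10, 0) -> merged; set of 10 now {0, 2, 8, 10, 12}
Step 13: union(11, 7) -> merged; set of 11 now {1, 3, 5, 6, 7, 11, 13, 14, 15}
Step 14: union(10, 4) -> merged; set of 10 now {0, 2, 4, 8, 10, 12}
Step 15: union(5, 1) -> already same set; set of 5 now {1, 3, 5, 6, 7, 11, 13, 14, 15}
Step 16: union(13, 15) -> already same set; set of 13 now {1, 3, 5, 6, 7, 11, 13, 14, 15}
Step 17: union(14, 1) -> already same set; set of 14 now {1, 3, 5, 6, 7, 11, 13, 14, 15}
Step 18: union(4, 11) -> merged; set of 4 now {0, 1, 2, 3, 4, 5, 6, 7, 8, 10, 11, 12, 13, 14, 15}
Step 19: union(10, 15) -> already same set; set of 10 now {0, 1, 2, 3, 4, 5, 6, 7, 8, 10, 11, 12, 13, 14, 15}
Component of 6: {0, 1, 2, 3, 4, 5, 6, 7, 8, 10, 11, 12, 13, 14, 15}

Answer: 0, 1, 2, 3, 4, 5, 6, 7, 8, 10, 11, 12, 13, 14, 15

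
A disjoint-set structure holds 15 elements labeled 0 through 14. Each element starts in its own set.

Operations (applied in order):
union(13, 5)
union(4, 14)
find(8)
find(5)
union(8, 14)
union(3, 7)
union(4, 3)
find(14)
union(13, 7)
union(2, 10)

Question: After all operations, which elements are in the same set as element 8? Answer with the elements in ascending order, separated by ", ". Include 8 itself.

Step 1: union(13, 5) -> merged; set of 13 now {5, 13}
Step 2: union(4, 14) -> merged; set of 4 now {4, 14}
Step 3: find(8) -> no change; set of 8 is {8}
Step 4: find(5) -> no change; set of 5 is {5, 13}
Step 5: union(8, 14) -> merged; set of 8 now {4, 8, 14}
Step 6: union(3, 7) -> merged; set of 3 now {3, 7}
Step 7: union(4, 3) -> merged; set of 4 now {3, 4, 7, 8, 14}
Step 8: find(14) -> no change; set of 14 is {3, 4, 7, 8, 14}
Step 9: union(13, 7) -> merged; set of 13 now {3, 4, 5, 7, 8, 13, 14}
Step 10: union(2, 10) -> merged; set of 2 now {2, 10}
Component of 8: {3, 4, 5, 7, 8, 13, 14}

Answer: 3, 4, 5, 7, 8, 13, 14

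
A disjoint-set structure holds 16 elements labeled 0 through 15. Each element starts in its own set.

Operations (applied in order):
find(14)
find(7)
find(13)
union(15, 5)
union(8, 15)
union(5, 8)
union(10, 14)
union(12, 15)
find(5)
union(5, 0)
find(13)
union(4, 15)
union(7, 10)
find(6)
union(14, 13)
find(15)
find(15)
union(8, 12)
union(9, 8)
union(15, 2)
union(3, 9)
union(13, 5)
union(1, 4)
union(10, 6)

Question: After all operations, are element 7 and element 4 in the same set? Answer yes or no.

Step 1: find(14) -> no change; set of 14 is {14}
Step 2: find(7) -> no change; set of 7 is {7}
Step 3: find(13) -> no change; set of 13 is {13}
Step 4: union(15, 5) -> merged; set of 15 now {5, 15}
Step 5: union(8, 15) -> merged; set of 8 now {5, 8, 15}
Step 6: union(5, 8) -> already same set; set of 5 now {5, 8, 15}
Step 7: union(10, 14) -> merged; set of 10 now {10, 14}
Step 8: union(12, 15) -> merged; set of 12 now {5, 8, 12, 15}
Step 9: find(5) -> no change; set of 5 is {5, 8, 12, 15}
Step 10: union(5, 0) -> merged; set of 5 now {0, 5, 8, 12, 15}
Step 11: find(13) -> no change; set of 13 is {13}
Step 12: union(4, 15) -> merged; set of 4 now {0, 4, 5, 8, 12, 15}
Step 13: union(7, 10) -> merged; set of 7 now {7, 10, 14}
Step 14: find(6) -> no change; set of 6 is {6}
Step 15: union(14, 13) -> merged; set of 14 now {7, 10, 13, 14}
Step 16: find(15) -> no change; set of 15 is {0, 4, 5, 8, 12, 15}
Step 17: find(15) -> no change; set of 15 is {0, 4, 5, 8, 12, 15}
Step 18: union(8, 12) -> already same set; set of 8 now {0, 4, 5, 8, 12, 15}
Step 19: union(9, 8) -> merged; set of 9 now {0, 4, 5, 8, 9, 12, 15}
Step 20: union(15, 2) -> merged; set of 15 now {0, 2, 4, 5, 8, 9, 12, 15}
Step 21: union(3, 9) -> merged; set of 3 now {0, 2, 3, 4, 5, 8, 9, 12, 15}
Step 22: union(13, 5) -> merged; set of 13 now {0, 2, 3, 4, 5, 7, 8, 9, 10, 12, 13, 14, 15}
Step 23: union(1, 4) -> merged; set of 1 now {0, 1, 2, 3, 4, 5, 7, 8, 9, 10, 12, 13, 14, 15}
Step 24: union(10, 6) -> merged; set of 10 now {0, 1, 2, 3, 4, 5, 6, 7, 8, 9, 10, 12, 13, 14, 15}
Set of 7: {0, 1, 2, 3, 4, 5, 6, 7, 8, 9, 10, 12, 13, 14, 15}; 4 is a member.

Answer: yes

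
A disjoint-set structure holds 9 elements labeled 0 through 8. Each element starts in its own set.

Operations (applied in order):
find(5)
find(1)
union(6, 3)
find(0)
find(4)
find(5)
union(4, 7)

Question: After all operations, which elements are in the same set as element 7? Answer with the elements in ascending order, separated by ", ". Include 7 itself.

Answer: 4, 7

Derivation:
Step 1: find(5) -> no change; set of 5 is {5}
Step 2: find(1) -> no change; set of 1 is {1}
Step 3: union(6, 3) -> merged; set of 6 now {3, 6}
Step 4: find(0) -> no change; set of 0 is {0}
Step 5: find(4) -> no change; set of 4 is {4}
Step 6: find(5) -> no change; set of 5 is {5}
Step 7: union(4, 7) -> merged; set of 4 now {4, 7}
Component of 7: {4, 7}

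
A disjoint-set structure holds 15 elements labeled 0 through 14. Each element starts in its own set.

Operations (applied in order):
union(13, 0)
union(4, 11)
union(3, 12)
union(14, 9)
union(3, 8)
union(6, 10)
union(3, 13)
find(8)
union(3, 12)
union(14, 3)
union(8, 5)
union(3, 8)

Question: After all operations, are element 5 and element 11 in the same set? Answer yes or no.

Step 1: union(13, 0) -> merged; set of 13 now {0, 13}
Step 2: union(4, 11) -> merged; set of 4 now {4, 11}
Step 3: union(3, 12) -> merged; set of 3 now {3, 12}
Step 4: union(14, 9) -> merged; set of 14 now {9, 14}
Step 5: union(3, 8) -> merged; set of 3 now {3, 8, 12}
Step 6: union(6, 10) -> merged; set of 6 now {6, 10}
Step 7: union(3, 13) -> merged; set of 3 now {0, 3, 8, 12, 13}
Step 8: find(8) -> no change; set of 8 is {0, 3, 8, 12, 13}
Step 9: union(3, 12) -> already same set; set of 3 now {0, 3, 8, 12, 13}
Step 10: union(14, 3) -> merged; set of 14 now {0, 3, 8, 9, 12, 13, 14}
Step 11: union(8, 5) -> merged; set of 8 now {0, 3, 5, 8, 9, 12, 13, 14}
Step 12: union(3, 8) -> already same set; set of 3 now {0, 3, 5, 8, 9, 12, 13, 14}
Set of 5: {0, 3, 5, 8, 9, 12, 13, 14}; 11 is not a member.

Answer: no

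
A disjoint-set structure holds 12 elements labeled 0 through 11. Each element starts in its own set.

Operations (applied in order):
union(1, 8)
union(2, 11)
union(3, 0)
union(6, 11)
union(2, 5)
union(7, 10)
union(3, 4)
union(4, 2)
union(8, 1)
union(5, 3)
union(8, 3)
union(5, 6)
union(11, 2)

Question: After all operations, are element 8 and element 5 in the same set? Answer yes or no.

Step 1: union(1, 8) -> merged; set of 1 now {1, 8}
Step 2: union(2, 11) -> merged; set of 2 now {2, 11}
Step 3: union(3, 0) -> merged; set of 3 now {0, 3}
Step 4: union(6, 11) -> merged; set of 6 now {2, 6, 11}
Step 5: union(2, 5) -> merged; set of 2 now {2, 5, 6, 11}
Step 6: union(7, 10) -> merged; set of 7 now {7, 10}
Step 7: union(3, 4) -> merged; set of 3 now {0, 3, 4}
Step 8: union(4, 2) -> merged; set of 4 now {0, 2, 3, 4, 5, 6, 11}
Step 9: union(8, 1) -> already same set; set of 8 now {1, 8}
Step 10: union(5, 3) -> already same set; set of 5 now {0, 2, 3, 4, 5, 6, 11}
Step 11: union(8, 3) -> merged; set of 8 now {0, 1, 2, 3, 4, 5, 6, 8, 11}
Step 12: union(5, 6) -> already same set; set of 5 now {0, 1, 2, 3, 4, 5, 6, 8, 11}
Step 13: union(11, 2) -> already same set; set of 11 now {0, 1, 2, 3, 4, 5, 6, 8, 11}
Set of 8: {0, 1, 2, 3, 4, 5, 6, 8, 11}; 5 is a member.

Answer: yes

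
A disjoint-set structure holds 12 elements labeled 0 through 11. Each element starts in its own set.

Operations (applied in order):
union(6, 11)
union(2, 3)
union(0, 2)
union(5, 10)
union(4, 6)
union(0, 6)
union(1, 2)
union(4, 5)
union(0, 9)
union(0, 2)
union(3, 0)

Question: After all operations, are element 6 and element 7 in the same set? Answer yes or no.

Step 1: union(6, 11) -> merged; set of 6 now {6, 11}
Step 2: union(2, 3) -> merged; set of 2 now {2, 3}
Step 3: union(0, 2) -> merged; set of 0 now {0, 2, 3}
Step 4: union(5, 10) -> merged; set of 5 now {5, 10}
Step 5: union(4, 6) -> merged; set of 4 now {4, 6, 11}
Step 6: union(0, 6) -> merged; set of 0 now {0, 2, 3, 4, 6, 11}
Step 7: union(1, 2) -> merged; set of 1 now {0, 1, 2, 3, 4, 6, 11}
Step 8: union(4, 5) -> merged; set of 4 now {0, 1, 2, 3, 4, 5, 6, 10, 11}
Step 9: union(0, 9) -> merged; set of 0 now {0, 1, 2, 3, 4, 5, 6, 9, 10, 11}
Step 10: union(0, 2) -> already same set; set of 0 now {0, 1, 2, 3, 4, 5, 6, 9, 10, 11}
Step 11: union(3, 0) -> already same set; set of 3 now {0, 1, 2, 3, 4, 5, 6, 9, 10, 11}
Set of 6: {0, 1, 2, 3, 4, 5, 6, 9, 10, 11}; 7 is not a member.

Answer: no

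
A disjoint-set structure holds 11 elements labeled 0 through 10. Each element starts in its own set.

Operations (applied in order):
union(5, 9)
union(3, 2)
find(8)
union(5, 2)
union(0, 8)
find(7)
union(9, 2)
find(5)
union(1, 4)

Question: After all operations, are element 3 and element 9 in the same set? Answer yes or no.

Step 1: union(5, 9) -> merged; set of 5 now {5, 9}
Step 2: union(3, 2) -> merged; set of 3 now {2, 3}
Step 3: find(8) -> no change; set of 8 is {8}
Step 4: union(5, 2) -> merged; set of 5 now {2, 3, 5, 9}
Step 5: union(0, 8) -> merged; set of 0 now {0, 8}
Step 6: find(7) -> no change; set of 7 is {7}
Step 7: union(9, 2) -> already same set; set of 9 now {2, 3, 5, 9}
Step 8: find(5) -> no change; set of 5 is {2, 3, 5, 9}
Step 9: union(1, 4) -> merged; set of 1 now {1, 4}
Set of 3: {2, 3, 5, 9}; 9 is a member.

Answer: yes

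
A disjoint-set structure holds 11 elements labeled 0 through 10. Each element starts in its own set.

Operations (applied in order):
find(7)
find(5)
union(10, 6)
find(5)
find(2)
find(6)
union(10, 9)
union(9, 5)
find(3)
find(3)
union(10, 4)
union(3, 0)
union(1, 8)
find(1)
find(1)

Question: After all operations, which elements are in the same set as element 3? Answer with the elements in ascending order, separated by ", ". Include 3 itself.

Answer: 0, 3

Derivation:
Step 1: find(7) -> no change; set of 7 is {7}
Step 2: find(5) -> no change; set of 5 is {5}
Step 3: union(10, 6) -> merged; set of 10 now {6, 10}
Step 4: find(5) -> no change; set of 5 is {5}
Step 5: find(2) -> no change; set of 2 is {2}
Step 6: find(6) -> no change; set of 6 is {6, 10}
Step 7: union(10, 9) -> merged; set of 10 now {6, 9, 10}
Step 8: union(9, 5) -> merged; set of 9 now {5, 6, 9, 10}
Step 9: find(3) -> no change; set of 3 is {3}
Step 10: find(3) -> no change; set of 3 is {3}
Step 11: union(10, 4) -> merged; set of 10 now {4, 5, 6, 9, 10}
Step 12: union(3, 0) -> merged; set of 3 now {0, 3}
Step 13: union(1, 8) -> merged; set of 1 now {1, 8}
Step 14: find(1) -> no change; set of 1 is {1, 8}
Step 15: find(1) -> no change; set of 1 is {1, 8}
Component of 3: {0, 3}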